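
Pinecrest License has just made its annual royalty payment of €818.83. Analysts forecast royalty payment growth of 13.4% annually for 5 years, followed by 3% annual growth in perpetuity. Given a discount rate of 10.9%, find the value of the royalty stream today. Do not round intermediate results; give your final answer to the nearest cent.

€16314.19

D_1 = 928.55322
D_2 = 1052.97935
D_3 = 1194.07858
D_4 = 1354.08511
D_5 = 1535.53252
Terminal value at year 5: TV = D_5×(1+g_2)/(r−g_2) = 1581.59850/0.079 = 20020.23413
P_0 = D_1/(1+r)^1 + D_2/(1+r)^2 + D_3/(1+r)^3 + D_4/(1+r)^4 + D_5/(1+r)^5 + TV/(1+r)^5
    = 837.28875 + 856.16361 + 875.46396 + 895.19939 + 915.37972 + 11934.69765 = 16314.19308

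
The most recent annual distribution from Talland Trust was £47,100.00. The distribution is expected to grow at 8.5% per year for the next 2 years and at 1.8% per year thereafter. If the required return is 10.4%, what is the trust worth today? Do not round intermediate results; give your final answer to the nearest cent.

£630289.42

D_1 = 51103.50000
D_2 = 55447.29750
Terminal value at year 2: TV = D_2×(1+g_2)/(r−g_2) = 56445.34885/0.086 = 656341.26576
P_0 = D_1/(1+r)^1 + D_2/(1+r)^2 + TV/(1+r)^2
    = 46289.40217 + 45492.75485 + 538507.26094 = 630289.41797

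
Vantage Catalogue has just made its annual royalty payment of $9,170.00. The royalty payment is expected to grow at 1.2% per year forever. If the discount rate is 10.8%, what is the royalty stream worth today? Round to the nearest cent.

D₁ = D₀ × (1 + g) = $9,170.00 × 1.012 = $9,280.0400
Growing perpetuity: P = D₁ / (r − g) = $9,280.0400 / (0.108 − 0.012) = $96,667.08

$96667.08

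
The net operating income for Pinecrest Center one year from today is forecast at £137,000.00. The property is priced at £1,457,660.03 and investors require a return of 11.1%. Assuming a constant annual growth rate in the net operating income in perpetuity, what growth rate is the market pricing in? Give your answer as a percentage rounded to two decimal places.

P = D₁/(r−g) ⇒ g = r − D₁/P = 0.111 − £137,000.00/£1,457,660.03 = 0.017014

1.70%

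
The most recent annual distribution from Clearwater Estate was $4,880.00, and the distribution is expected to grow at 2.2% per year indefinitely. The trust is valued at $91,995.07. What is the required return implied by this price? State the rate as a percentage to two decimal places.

D₁ = $4,880.00 × 1.022 = $4,987.3600
P = D₁/(r − g) ⇒ r = D₁/P + g = $4,987.3600/$91,995.07 + 0.022 = 0.054213 + 0.022 = 0.076213

7.62%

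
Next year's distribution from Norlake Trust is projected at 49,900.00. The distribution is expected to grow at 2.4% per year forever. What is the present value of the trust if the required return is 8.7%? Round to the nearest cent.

Growing perpetuity: P = D₁ / (r − g) = 49,900.0000 / (0.087 − 0.024) = 792,063.49

792063.49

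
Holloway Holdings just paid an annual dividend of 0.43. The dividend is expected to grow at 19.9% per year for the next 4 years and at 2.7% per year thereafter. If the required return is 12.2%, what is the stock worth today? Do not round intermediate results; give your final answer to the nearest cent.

D_1 = 0.51557
D_2 = 0.61817
D_3 = 0.74118
D_4 = 0.88868
Terminal value at year 4: TV = D_4×(1+g_2)/(r−g_2) = 0.91267/0.095 = 9.60709
P_0 = D_1/(1+r)^1 + D_2/(1+r)^2 + D_3/(1+r)^3 + D_4/(1+r)^4 + TV/(1+r)^4
    = 0.45951 + 0.49104 + 0.52474 + 0.56076 + 6.06207 = 8.09812

8.10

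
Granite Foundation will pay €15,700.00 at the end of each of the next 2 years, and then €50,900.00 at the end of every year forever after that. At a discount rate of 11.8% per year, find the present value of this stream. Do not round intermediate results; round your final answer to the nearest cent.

€371709.43

PV of 2-year annuity: €15,700.00 × [1 − (1+0.118)^−2] / 0.118 = 26603.69750
Perpetuity value at year 2: €50,900.00 / 0.118 = 431355.93220
PV of perpetuity: 431355.93220 / (1+0.118)^2 = 345105.72819
Total PV = 26603.69750 + 345105.72819 = 371709.42570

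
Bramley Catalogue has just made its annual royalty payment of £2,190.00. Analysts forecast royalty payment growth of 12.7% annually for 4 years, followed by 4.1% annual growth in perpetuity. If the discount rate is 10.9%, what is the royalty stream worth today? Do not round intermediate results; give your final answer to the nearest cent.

D_1 = 2468.13000
D_2 = 2781.58251
D_3 = 3134.84349
D_4 = 3532.96861
Terminal value at year 4: TV = D_4×(1+g_2)/(r−g_2) = 3677.82032/0.068 = 54085.59301
P_0 = D_1/(1+r)^1 + D_2/(1+r)^2 + D_3/(1+r)^3 + D_4/(1+r)^4 + TV/(1+r)^4
    = 2225.54554 + 2261.66801 + 2298.37678 + 2335.68136 + 35756.53373 = 44877.80540

£44877.81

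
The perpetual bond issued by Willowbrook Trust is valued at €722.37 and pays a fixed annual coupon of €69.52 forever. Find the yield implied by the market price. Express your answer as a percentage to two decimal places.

P = C/r ⇒ r = C/P = €69.52/€722.37 = 0.096239

9.62%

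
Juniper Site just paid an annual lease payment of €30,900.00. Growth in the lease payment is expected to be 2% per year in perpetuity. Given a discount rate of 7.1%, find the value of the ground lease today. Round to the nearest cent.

D₁ = D₀ × (1 + g) = €30,900.00 × 1.02 = €31,518.0000
Growing perpetuity: P = D₁ / (r − g) = €31,518.0000 / (0.071 − 0.02) = €618,000.00

€618000.00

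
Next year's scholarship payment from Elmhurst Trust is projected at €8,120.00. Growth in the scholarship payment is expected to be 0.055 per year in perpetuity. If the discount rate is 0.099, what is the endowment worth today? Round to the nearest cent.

Growing perpetuity: P = D₁ / (r − g) = €8,120.0000 / (0.099 − 0.055) = €184,545.45

€184545.45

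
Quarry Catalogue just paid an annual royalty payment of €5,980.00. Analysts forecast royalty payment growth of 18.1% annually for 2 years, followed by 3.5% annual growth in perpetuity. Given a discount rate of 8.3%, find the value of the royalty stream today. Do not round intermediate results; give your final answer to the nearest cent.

€166968.01

D_1 = 7062.38000
D_2 = 8340.67078
Terminal value at year 2: TV = D_2×(1+g_2)/(r−g_2) = 8632.59426/0.048 = 179845.71369
P_0 = D_1/(1+r)^1 + D_2/(1+r)^2 + TV/(1+r)^2
    = 6521.12650 + 7111.21920 + 153335.66407 = 166968.00977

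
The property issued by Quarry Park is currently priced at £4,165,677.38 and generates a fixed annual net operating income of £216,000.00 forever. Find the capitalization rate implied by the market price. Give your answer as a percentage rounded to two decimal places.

P = C/r ⇒ r = C/P = £216,000.00/£4,165,677.38 = 0.051852

5.19%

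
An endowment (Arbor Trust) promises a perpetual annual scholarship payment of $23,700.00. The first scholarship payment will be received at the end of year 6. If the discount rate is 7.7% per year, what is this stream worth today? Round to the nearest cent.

$212412.03

Value at end of year 5: C / r = $23,700.00 / 0.077 = $307,792.2078
Discount to today: PV = $307,792.2078 / (1 + 0.077)^5 = $307,792.2078 / 1.449034 = $212,412.03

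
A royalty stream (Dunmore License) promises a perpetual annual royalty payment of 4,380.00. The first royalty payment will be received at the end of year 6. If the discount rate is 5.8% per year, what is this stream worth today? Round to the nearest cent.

56966.27

Value at end of year 5: C / r = 4,380.00 / 0.058 = 75,517.2414
Discount to today: PV = 75,517.2414 / (1 + 0.058)^5 = 75,517.2414 / 1.325648 = 56,966.27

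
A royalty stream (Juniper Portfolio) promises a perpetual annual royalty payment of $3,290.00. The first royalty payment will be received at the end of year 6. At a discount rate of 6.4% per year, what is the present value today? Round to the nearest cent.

$37697.09

Value at end of year 5: C / r = $3,290.00 / 0.064 = $51,406.2500
Discount to today: PV = $51,406.2500 / (1 + 0.064)^5 = $51,406.2500 / 1.363666 = $37,697.09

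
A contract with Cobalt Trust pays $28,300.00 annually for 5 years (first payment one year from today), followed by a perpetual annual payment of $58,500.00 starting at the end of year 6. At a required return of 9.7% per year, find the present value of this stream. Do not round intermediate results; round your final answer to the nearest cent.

$487728.21

PV of 5-year annuity: $28,300.00 × [1 − (1+0.097)^−5] / 0.097 = 108106.53927
Perpetuity value at year 5: $58,500.00 / 0.097 = 603092.78351
PV of perpetuity: 603092.78351 / (1+0.097)^5 = 379621.66876
Total PV = 108106.53927 + 379621.66876 = 487728.20803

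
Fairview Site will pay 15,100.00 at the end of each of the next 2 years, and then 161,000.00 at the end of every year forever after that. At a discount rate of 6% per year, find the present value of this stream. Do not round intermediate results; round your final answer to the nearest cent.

2415841.34

PV of 2-year annuity: 15,100.00 × [1 − (1+0.06)^−2] / 0.06 = 27684.22926
Perpetuity value at year 2: 161,000.00 / 0.06 = 2683333.33333
PV of perpetuity: 2683333.33333 / (1+0.06)^2 = 2388157.11404
Total PV = 27684.22926 + 2388157.11404 = 2415841.34330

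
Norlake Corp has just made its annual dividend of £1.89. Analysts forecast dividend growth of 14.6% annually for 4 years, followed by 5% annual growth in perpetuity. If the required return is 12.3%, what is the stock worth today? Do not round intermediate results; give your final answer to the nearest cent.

£37.44

D_1 = 2.16594
D_2 = 2.48217
D_3 = 2.84456
D_4 = 3.25987
Terminal value at year 4: TV = D_4×(1+g_2)/(r−g_2) = 3.42286/0.073 = 46.88854
P_0 = D_1/(1+r)^1 + D_2/(1+r)^2 + D_3/(1+r)^3 + D_4/(1+r)^4 + TV/(1+r)^4
    = 1.92871 + 1.96821 + 2.00852 + 2.04966 + 29.48137 = 37.43647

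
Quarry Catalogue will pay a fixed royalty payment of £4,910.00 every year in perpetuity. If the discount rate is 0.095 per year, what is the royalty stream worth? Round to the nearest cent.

Level perpetuity: PV = C / r = £4,910.00 / 0.095 = £51,684.21

£51684.21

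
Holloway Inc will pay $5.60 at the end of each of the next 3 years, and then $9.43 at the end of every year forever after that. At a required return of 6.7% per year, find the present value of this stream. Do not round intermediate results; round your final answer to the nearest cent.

PV of 3-year annuity: $5.60 × [1 − (1+0.067)^−3] / 0.067 = 14.77709
Perpetuity value at year 3: $9.43 / 0.067 = 140.74627
PV of perpetuity: 140.74627 / (1+0.067)^3 = 115.86270
Total PV = 14.77709 + 115.86270 = 130.63979

$130.64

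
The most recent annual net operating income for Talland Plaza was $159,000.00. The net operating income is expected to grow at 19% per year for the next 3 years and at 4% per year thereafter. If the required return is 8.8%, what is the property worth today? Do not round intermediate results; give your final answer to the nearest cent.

$5079738.16

D_1 = 189210.00000
D_2 = 225159.90000
D_3 = 267940.28100
Terminal value at year 3: TV = D_3×(1+g_2)/(r−g_2) = 278657.89224/0.048 = 5805372.75500
P_0 = D_1/(1+r)^1 + D_2/(1+r)^2 + D_3/(1+r)^3 + TV/(1+r)^3
    = 173906.25000 + 190209.96094 + 208042.14478 + 4507579.80347 = 5079738.15918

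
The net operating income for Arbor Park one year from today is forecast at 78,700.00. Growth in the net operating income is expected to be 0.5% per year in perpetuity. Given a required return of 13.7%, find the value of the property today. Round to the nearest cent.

Growing perpetuity: P = D₁ / (r − g) = 78,700.0000 / (0.137 − 0.005) = 596,212.12

596212.12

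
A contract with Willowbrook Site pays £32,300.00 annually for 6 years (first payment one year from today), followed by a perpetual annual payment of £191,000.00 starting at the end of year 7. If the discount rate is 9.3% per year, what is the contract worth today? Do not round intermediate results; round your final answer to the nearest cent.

£1348171.08

PV of 6-year annuity: £32,300.00 × [1 − (1+0.093)^−6] / 0.093 = 143608.27588
Perpetuity value at year 6: £191,000.00 / 0.093 = 2053763.44086
PV of perpetuity: 2053763.44086 / (1+0.093)^6 = 1204562.80024
Total PV = 143608.27588 + 1204562.80024 = 1348171.07611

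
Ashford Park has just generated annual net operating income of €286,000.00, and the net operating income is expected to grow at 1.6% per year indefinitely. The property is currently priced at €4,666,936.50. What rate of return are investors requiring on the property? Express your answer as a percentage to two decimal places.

D₁ = €286,000.00 × 1.016 = €290,576.0000
P = D₁/(r − g) ⇒ r = D₁/P + g = €290,576.0000/€4,666,936.50 + 0.016 = 0.062263 + 0.016 = 0.078263

7.83%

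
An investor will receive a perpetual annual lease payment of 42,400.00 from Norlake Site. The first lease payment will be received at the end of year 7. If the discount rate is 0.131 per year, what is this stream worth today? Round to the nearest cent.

154638.96

Value at end of year 6: C / r = 42,400.00 / 0.131 = 323,664.1221
Discount to today: PV = 323,664.1221 / (1 + 0.131)^6 = 323,664.1221 / 2.093031 = 154,638.96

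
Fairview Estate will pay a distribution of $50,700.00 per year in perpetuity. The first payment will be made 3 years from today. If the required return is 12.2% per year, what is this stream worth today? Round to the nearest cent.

Value at end of year 2: C / r = $50,700.00 / 0.122 = $415,573.7705
Discount to today: PV = $415,573.7705 / (1 + 0.122)^2 = $415,573.7705 / 1.258884 = $330,112.84

$330112.84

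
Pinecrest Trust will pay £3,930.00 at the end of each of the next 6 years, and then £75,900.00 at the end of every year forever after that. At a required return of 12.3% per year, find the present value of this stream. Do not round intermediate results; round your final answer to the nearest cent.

PV of 6-year annuity: £3,930.00 × [1 − (1+0.123)^−6] / 0.123 = 16021.47167
Perpetuity value at year 6: £75,900.00 / 0.123 = 617073.17073
PV of perpetuity: 617073.17073 / (1+0.123)^6 = 307650.85536
Total PV = 16021.47167 + 307650.85536 = 323672.32702

£323672.33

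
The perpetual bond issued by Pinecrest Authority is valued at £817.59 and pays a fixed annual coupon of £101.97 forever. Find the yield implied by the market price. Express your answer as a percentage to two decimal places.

12.47%

P = C/r ⇒ r = C/P = £101.97/£817.59 = 0.124720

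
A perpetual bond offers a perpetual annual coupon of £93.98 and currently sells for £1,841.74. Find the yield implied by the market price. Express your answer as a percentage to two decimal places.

5.10%

P = C/r ⇒ r = C/P = £93.98/£1,841.74 = 0.051028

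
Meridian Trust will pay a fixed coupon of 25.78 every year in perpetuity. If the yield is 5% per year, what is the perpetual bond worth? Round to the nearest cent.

Level perpetuity: PV = C / r = 25.78 / 0.05 = 515.60

515.60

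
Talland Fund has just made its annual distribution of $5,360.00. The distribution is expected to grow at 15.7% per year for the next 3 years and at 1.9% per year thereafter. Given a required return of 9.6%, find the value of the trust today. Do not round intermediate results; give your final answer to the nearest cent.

D_1 = 6201.52000
D_2 = 7175.15864
D_3 = 8301.65855
Terminal value at year 3: TV = D_3×(1+g_2)/(r−g_2) = 8459.39006/0.077 = 109862.20856
P_0 = D_1/(1+r)^1 + D_2/(1+r)^2 + D_3/(1+r)^3 + TV/(1+r)^3
    = 5658.32117 + 5973.24598 + 6305.69854 + 83448.14037 = 101385.40605

$101385.41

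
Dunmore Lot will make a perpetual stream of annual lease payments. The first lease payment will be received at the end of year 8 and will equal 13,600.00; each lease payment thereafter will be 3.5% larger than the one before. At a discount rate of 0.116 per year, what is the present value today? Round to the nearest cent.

Value at end of year 7: C₁ / (r − g) = 13,600.00 / (0.116 − 0.035) = 167,901.2346
Discount to today: PV = 167,901.2346 / (1 + 0.116)^7 = 167,901.2346 / 2.156003 = 77,876.16

77876.16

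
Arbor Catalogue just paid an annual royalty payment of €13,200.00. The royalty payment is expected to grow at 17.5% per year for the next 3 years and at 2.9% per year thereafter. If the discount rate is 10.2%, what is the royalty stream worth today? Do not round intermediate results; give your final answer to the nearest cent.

€270628.06

D_1 = 15510.00000
D_2 = 18224.25000
D_3 = 21413.49375
Terminal value at year 3: TV = D_3×(1+g_2)/(r−g_2) = 22034.48507/0.073 = 301842.26122
P_0 = D_1/(1+r)^1 + D_2/(1+r)^2 + D_3/(1+r)^3 + TV/(1+r)^3
    = 14074.41016 + 15006.74405 + 16000.83871 + 225546.06893 = 270628.06185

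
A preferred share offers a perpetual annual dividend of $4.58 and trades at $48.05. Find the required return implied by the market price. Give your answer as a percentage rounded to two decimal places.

9.53%

P = C/r ⇒ r = C/P = $4.58/$48.05 = 0.095317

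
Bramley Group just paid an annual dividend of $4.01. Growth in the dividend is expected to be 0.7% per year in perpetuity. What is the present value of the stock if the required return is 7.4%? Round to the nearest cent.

D₁ = D₀ × (1 + g) = $4.01 × 1.007 = $4.0381
Growing perpetuity: P = D₁ / (r − g) = $4.0381 / (0.074 − 0.007) = $60.27

$60.27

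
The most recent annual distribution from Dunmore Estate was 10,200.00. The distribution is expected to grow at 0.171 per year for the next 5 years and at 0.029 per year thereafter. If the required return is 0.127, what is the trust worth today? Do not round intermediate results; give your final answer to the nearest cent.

186997.87

D_1 = 11944.20000
D_2 = 13986.65820
D_3 = 16378.37675
D_4 = 19179.07918
D_5 = 22458.70172
Terminal value at year 5: TV = D_5×(1+g_2)/(r−g_2) = 23110.00407/0.098 = 235816.36802
P_0 = D_1/(1+r)^1 + D_2/(1+r)^2 + D_3/(1+r)^3 + D_4/(1+r)^4 + D_5/(1+r)^5 + TV/(1+r)^5
    = 10598.22538 + 11011.99815 + 11441.92532 + 11888.63758 + 12352.79024 + 129704.29754 = 186997.87421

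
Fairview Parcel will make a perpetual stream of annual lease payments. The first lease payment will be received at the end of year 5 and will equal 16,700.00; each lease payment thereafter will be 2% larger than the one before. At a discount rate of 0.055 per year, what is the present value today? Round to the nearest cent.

Value at end of year 4: C₁ / (r − g) = 16,700.00 / (0.055 − 0.02) = 477,142.8571
Discount to today: PV = 477,142.8571 / (1 + 0.055)^4 = 477,142.8571 / 1.238825 = 385,157.70

385157.70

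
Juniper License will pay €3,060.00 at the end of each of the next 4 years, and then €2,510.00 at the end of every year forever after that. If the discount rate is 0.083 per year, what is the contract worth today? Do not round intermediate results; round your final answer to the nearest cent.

PV of 4-year annuity: €3,060.00 × [1 − (1+0.083)^−4] / 0.083 = 10067.79610
Perpetuity value at year 4: €2,510.00 / 0.083 = 30240.96386
PV of perpetuity: 30240.96386 / (1+0.083)^4 = 21982.73895
Total PV = 10067.79610 + 21982.73895 = 32050.53505

€32050.54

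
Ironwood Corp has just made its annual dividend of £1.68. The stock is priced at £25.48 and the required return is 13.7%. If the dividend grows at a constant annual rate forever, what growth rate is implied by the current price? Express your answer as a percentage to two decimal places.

6.67%

P = D₀(1+g)/(r−g) ⇒ P(r−g) = D₀(1+g) ⇒ g(P+D₀) = P·r − D₀
g = (P·r − D₀)/(P + D₀) = (£25.48×0.137 − £1.68) / (£25.48 + £1.68) = 0.066670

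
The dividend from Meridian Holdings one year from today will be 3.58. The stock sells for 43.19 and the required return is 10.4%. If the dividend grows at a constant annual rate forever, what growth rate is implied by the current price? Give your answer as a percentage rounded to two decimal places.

P = D₁/(r−g) ⇒ g = r − D₁/P = 0.104 − 3.58/43.19 = 0.021110

2.11%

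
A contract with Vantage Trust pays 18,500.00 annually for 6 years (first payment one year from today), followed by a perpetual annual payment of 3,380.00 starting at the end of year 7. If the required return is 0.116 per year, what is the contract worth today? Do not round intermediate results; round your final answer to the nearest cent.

PV of 6-year annuity: 18,500.00 × [1 − (1+0.116)^−6] / 0.116 = 76930.57384
Perpetuity value at year 6: 3,380.00 / 0.116 = 29137.93103
PV of perpetuity: 29137.93103 / (1+0.116)^6 = 15082.50727
Total PV = 76930.57384 + 15082.50727 = 92013.08111

92013.08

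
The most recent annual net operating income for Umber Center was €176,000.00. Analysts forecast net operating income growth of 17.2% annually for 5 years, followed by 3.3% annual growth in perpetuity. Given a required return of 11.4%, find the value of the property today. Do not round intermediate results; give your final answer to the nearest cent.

D_1 = 206272.00000
D_2 = 241750.78400
D_3 = 283331.91885
D_4 = 332065.00889
D_5 = 389180.19042
Terminal value at year 5: TV = D_5×(1+g_2)/(r−g_2) = 402023.13670/0.081 = 4963248.60127
P_0 = D_1/(1+r)^1 + D_2/(1+r)^2 + D_3/(1+r)^3 + D_4/(1+r)^4 + D_5/(1+r)^5 + TV/(1+r)^5
    = 185163.37522 + 194803.83821 + 204946.22835 + 215616.67830 + 226842.68130 + 2892944.31826 = 3920317.11964

€3920317.12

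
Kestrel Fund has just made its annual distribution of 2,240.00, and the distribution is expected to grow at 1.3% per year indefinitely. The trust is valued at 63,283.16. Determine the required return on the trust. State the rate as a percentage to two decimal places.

4.89%

D₁ = 2,240.00 × 1.013 = 2,269.1200
P = D₁/(r − g) ⇒ r = D₁/P + g = 2,269.1200/63,283.16 + 0.013 = 0.035857 + 0.013 = 0.048857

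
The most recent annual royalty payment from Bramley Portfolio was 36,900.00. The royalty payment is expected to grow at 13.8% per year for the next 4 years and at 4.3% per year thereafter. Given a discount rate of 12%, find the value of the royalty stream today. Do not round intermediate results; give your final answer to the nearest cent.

686368.40

D_1 = 41992.20000
D_2 = 47787.12360
D_3 = 54381.74666
D_4 = 61886.42770
Terminal value at year 4: TV = D_4×(1+g_2)/(r−g_2) = 64547.54409/0.077 = 838279.79333
P_0 = D_1/(1+r)^1 + D_2/(1+r)^2 + D_3/(1+r)^3 + D_4/(1+r)^4 + TV/(1+r)^4
    = 37493.03571 + 38095.60236 + 38707.85311 + 39329.94361 + 532741.96342 = 686368.39822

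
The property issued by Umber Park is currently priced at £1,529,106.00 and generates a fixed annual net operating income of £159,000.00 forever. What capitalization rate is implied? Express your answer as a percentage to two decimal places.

P = C/r ⇒ r = C/P = £159,000.00/£1,529,106.00 = 0.103982

10.40%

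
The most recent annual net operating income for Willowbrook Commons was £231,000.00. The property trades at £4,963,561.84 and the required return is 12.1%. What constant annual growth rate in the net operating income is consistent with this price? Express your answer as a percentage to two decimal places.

7.11%

P = D₀(1+g)/(r−g) ⇒ P(r−g) = D₀(1+g) ⇒ g(P+D₀) = P·r − D₀
g = (P·r − D₀)/(P + D₀) = (£4,963,561.84×0.121 − £231,000.00) / (£4,963,561.84 + £231,000.00) = 0.071150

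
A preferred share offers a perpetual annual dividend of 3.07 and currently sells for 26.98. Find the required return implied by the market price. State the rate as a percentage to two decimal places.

11.38%

P = C/r ⇒ r = C/P = 3.07/26.98 = 0.113788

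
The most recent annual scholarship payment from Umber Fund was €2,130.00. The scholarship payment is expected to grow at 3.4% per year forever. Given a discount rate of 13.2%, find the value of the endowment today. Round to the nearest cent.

D₁ = D₀ × (1 + g) = €2,130.00 × 1.034 = €2,202.4200
Growing perpetuity: P = D₁ / (r − g) = €2,202.4200 / (0.132 − 0.034) = €22,473.67

€22473.67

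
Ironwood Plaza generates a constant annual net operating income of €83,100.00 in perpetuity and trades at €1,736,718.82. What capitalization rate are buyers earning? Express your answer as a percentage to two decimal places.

4.78%

P = C/r ⇒ r = C/P = €83,100.00/€1,736,718.82 = 0.047849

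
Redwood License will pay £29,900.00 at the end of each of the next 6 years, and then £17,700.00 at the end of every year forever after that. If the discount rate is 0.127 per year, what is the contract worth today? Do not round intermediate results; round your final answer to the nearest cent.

£188550.37

PV of 6-year annuity: £29,900.00 × [1 − (1+0.127)^−6] / 0.127 = 120532.02783
Perpetuity value at year 6: £17,700.00 / 0.127 = 139370.07874
PV of perpetuity: 139370.07874 / (1+0.127)^6 = 68018.34320
Total PV = 120532.02783 + 68018.34320 = 188550.37103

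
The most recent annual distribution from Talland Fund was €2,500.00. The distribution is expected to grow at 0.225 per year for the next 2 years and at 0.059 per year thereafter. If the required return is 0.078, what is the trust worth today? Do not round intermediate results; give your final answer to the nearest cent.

D_1 = 3062.50000
D_2 = 3751.56250
Terminal value at year 2: TV = D_2×(1+g_2)/(r−g_2) = 3972.90469/0.019 = 209100.24671
P_0 = D_1/(1+r)^1 + D_2/(1+r)^2 + TV/(1+r)^2
    = 2840.90909 + 3228.30579 + 179935.56981 = 186004.78469

€186004.78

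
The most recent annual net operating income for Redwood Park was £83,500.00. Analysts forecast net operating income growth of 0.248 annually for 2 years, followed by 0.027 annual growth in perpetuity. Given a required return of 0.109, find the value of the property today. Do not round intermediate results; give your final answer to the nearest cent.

D_1 = 104208.00000
D_2 = 130051.58400
Terminal value at year 2: TV = D_2×(1+g_2)/(r−g_2) = 133562.97677/0.082 = 1628816.78985
P_0 = D_1/(1+r)^1 + D_2/(1+r)^2 + TV/(1+r)^2
    = 93965.73490 + 105743.22556 + 1324369.42261 = 1524078.38307

£1524078.38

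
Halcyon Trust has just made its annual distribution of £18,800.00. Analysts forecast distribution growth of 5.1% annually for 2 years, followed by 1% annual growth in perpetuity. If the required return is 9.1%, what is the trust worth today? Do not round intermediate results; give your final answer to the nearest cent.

D_1 = 19758.80000
D_2 = 20766.49880
Terminal value at year 2: TV = D_2×(1+g_2)/(r−g_2) = 20974.16379/0.081 = 258940.29368
P_0 = D_1/(1+r)^1 + D_2/(1+r)^2 + TV/(1+r)^2
    = 18110.72411 + 17446.71956 + 217545.51545 = 253102.95912

£253102.96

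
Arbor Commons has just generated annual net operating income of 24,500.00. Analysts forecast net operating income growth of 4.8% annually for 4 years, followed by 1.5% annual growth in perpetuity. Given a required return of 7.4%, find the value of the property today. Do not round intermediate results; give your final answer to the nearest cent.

D_1 = 25676.00000
D_2 = 26908.44800
D_3 = 28200.05350
D_4 = 29553.65607
Terminal value at year 4: TV = D_4×(1+g_2)/(r−g_2) = 29996.96091/0.059 = 508423.06633
P_0 = D_1/(1+r)^1 + D_2/(1+r)^2 + D_3/(1+r)^3 + D_4/(1+r)^4 + TV/(1+r)^4
    = 23906.89013 + 23328.13860 + 22763.39781 + 22212.32859 + 382127.34784 = 474338.10298

474338.10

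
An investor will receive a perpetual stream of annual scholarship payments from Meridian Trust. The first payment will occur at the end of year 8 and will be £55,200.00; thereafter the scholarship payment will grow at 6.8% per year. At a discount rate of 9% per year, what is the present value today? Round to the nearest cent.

Value at end of year 7: C₁ / (r − g) = £55,200.00 / (0.09 − 0.068) = £2,509,090.9091
Discount to today: PV = £2,509,090.9091 / (1 + 0.09)^7 = £2,509,090.9091 / 1.828039 = £1,372,558.65

£1372558.65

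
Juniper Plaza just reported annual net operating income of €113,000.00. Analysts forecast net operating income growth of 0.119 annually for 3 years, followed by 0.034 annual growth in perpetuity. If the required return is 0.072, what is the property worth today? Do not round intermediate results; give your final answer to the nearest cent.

D_1 = 126447.00000
D_2 = 141494.19300
D_3 = 158332.00197
Terminal value at year 3: TV = D_3×(1+g_2)/(r−g_2) = 163715.29003/0.038 = 4308297.10615
P_0 = D_1/(1+r)^1 + D_2/(1+r)^2 + D_3/(1+r)^3 + TV/(1+r)^3
    = 117954.29104 + 123125.79448 + 128524.03360 + 3497206.59849 = 3866810.71761

€3866810.72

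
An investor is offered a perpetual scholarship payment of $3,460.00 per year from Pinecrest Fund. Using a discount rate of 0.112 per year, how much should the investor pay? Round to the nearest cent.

$30892.86

Level perpetuity: PV = C / r = $3,460.00 / 0.112 = $30,892.86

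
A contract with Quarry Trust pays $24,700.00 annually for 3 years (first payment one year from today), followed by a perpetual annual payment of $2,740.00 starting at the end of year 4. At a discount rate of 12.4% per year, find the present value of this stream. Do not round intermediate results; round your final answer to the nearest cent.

$74480.55

PV of 3-year annuity: $24,700.00 × [1 − (1+0.124)^−3] / 0.124 = 58919.82194
Perpetuity value at year 3: $2,740.00 / 0.124 = 22096.77419
PV of perpetuity: 22096.77419 / (1+0.124)^3 = 15560.72917
Total PV = 58919.82194 + 15560.72917 = 74480.55111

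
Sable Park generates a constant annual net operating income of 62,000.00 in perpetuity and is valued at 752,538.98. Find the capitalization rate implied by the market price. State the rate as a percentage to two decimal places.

8.24%

P = C/r ⇒ r = C/P = 62,000.00/752,538.98 = 0.082388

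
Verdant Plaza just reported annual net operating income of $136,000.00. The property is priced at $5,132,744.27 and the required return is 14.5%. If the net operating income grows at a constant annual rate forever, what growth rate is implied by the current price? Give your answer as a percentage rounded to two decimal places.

11.54%

P = D₀(1+g)/(r−g) ⇒ P(r−g) = D₀(1+g) ⇒ g(P+D₀) = P·r − D₀
g = (P·r − D₀)/(P + D₀) = ($5,132,744.27×0.145 − $136,000.00) / ($5,132,744.27 + $136,000.00) = 0.115445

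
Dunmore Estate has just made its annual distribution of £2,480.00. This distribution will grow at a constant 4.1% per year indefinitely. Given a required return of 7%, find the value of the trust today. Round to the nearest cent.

D₁ = D₀ × (1 + g) = £2,480.00 × 1.041 = £2,581.6800
Growing perpetuity: P = D₁ / (r − g) = £2,581.6800 / (0.07 − 0.041) = £89,023.45

£89023.45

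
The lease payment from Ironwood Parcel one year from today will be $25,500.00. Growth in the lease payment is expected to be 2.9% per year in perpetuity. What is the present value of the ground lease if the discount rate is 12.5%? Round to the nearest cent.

Growing perpetuity: P = D₁ / (r − g) = $25,500.0000 / (0.125 − 0.029) = $265,625.00

$265625.00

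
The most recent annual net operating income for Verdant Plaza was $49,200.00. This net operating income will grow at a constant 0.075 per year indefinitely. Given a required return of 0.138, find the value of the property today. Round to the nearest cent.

D₁ = D₀ × (1 + g) = $49,200.00 × 1.075 = $52,890.0000
Growing perpetuity: P = D₁ / (r − g) = $52,890.0000 / (0.138 − 0.075) = $839,523.81

$839523.81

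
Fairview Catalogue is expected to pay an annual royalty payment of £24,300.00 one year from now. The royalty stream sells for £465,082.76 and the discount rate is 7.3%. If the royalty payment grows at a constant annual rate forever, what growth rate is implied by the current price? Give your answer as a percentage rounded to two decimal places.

P = D₁/(r−g) ⇒ g = r − D₁/P = 0.073 − £24,300.00/£465,082.76 = 0.020751

2.08%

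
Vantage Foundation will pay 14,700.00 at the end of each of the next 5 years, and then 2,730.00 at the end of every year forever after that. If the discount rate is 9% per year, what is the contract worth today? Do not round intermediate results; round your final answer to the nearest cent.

76892.46

PV of 5-year annuity: 14,700.00 × [1 − (1+0.09)^−5] / 0.09 = 57177.87357
Perpetuity value at year 5: 2,730.00 / 0.09 = 30333.33333
PV of perpetuity: 30333.33333 / (1+0.09)^5 = 19714.58538
Total PV = 57177.87357 + 19714.58538 = 76892.45896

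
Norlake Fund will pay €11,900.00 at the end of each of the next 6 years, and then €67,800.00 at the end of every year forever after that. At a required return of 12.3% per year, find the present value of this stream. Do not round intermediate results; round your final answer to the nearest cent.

PV of 6-year annuity: €11,900.00 × [1 − (1+0.123)^−6] / 0.123 = 48512.85314
Perpetuity value at year 6: €67,800.00 / 0.123 = 551219.51220
PV of perpetuity: 551219.51220 / (1+0.123)^6 = 274818.55063
Total PV = 48512.85314 + 274818.55063 = 323331.40377

€323331.40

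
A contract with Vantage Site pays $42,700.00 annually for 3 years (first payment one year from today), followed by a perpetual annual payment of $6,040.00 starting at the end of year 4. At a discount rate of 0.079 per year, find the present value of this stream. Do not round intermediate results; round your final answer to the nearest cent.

$171102.80

PV of 3-year annuity: $42,700.00 × [1 − (1+0.079)^−3] / 0.079 = 110240.90316
Perpetuity value at year 3: $6,040.00 / 0.079 = 76455.69620
PV of perpetuity: 76455.69620 / (1+0.079)^3 = 60861.90100
Total PV = 110240.90316 + 60861.90100 = 171102.80416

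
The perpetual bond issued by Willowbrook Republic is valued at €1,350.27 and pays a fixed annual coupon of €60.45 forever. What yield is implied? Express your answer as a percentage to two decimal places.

4.48%

P = C/r ⇒ r = C/P = €60.45/€1,350.27 = 0.044769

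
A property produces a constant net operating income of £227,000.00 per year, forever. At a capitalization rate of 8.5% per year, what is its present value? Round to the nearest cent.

Level perpetuity: PV = C / r = £227,000.00 / 0.085 = £2,670,588.24

£2670588.24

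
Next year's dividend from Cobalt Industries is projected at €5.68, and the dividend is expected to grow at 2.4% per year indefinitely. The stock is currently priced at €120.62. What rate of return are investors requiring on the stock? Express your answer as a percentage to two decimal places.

7.11%

P = D₁/(r − g) ⇒ r = D₁/P + g = €5.6800/€120.62 + 0.024 = 0.047090 + 0.024 = 0.071090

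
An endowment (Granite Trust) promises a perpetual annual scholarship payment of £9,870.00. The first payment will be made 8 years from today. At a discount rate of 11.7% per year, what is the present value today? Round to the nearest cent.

Value at end of year 7: C / r = £9,870.00 / 0.117 = £84,358.9744
Discount to today: PV = £84,358.9744 / (1 + 0.117)^7 = £84,358.9744 / 2.169563 = £38,882.94

£38882.94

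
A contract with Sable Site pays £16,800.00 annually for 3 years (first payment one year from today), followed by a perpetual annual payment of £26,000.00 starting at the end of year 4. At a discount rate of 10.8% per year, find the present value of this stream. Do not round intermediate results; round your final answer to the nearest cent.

£218180.13

PV of 3-year annuity: £16,800.00 × [1 − (1+0.108)^−3] / 0.108 = 41197.63622
Perpetuity value at year 3: £26,000.00 / 0.108 = 240740.74074
PV of perpetuity: 240740.74074 / (1+0.108)^3 = 176982.49421
Total PV = 41197.63622 + 176982.49421 = 218180.13043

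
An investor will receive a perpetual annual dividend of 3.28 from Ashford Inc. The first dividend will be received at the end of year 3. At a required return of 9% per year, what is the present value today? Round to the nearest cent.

30.67

Value at end of year 2: C / r = 3.28 / 0.09 = 36.4444
Discount to today: PV = 36.4444 / (1 + 0.09)^2 = 36.4444 / 1.188100 = 30.67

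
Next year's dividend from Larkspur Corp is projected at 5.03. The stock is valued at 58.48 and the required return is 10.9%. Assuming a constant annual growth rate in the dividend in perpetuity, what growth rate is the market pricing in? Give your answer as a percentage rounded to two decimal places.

2.30%

P = D₁/(r−g) ⇒ g = r − D₁/P = 0.109 − 5.03/58.48 = 0.022988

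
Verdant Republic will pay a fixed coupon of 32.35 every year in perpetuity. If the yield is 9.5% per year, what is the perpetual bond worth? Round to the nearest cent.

340.53

Level perpetuity: PV = C / r = 32.35 / 0.095 = 340.53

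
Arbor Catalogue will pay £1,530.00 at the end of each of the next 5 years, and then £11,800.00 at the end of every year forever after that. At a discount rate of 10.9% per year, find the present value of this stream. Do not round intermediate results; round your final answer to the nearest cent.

PV of 5-year annuity: £1,530.00 × [1 − (1+0.109)^−5] / 0.109 = 5668.97604
Perpetuity value at year 5: £11,800.00 / 0.109 = 108256.88073
PV of perpetuity: 108256.88073 / (1+0.109)^5 = 64535.36618
Total PV = 5668.97604 + 64535.36618 = 70204.34222

£70204.34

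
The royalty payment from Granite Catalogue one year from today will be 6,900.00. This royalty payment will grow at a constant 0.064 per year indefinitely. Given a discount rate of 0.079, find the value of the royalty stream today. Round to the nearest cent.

Growing perpetuity: P = D₁ / (r − g) = 6,900.0000 / (0.079 − 0.064) = 460,000.00

460000.00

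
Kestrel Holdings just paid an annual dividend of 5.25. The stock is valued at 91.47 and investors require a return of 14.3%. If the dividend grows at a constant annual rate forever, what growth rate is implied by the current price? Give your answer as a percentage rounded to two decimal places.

P = D₀(1+g)/(r−g) ⇒ P(r−g) = D₀(1+g) ⇒ g(P+D₀) = P·r − D₀
g = (P·r − D₀)/(P + D₀) = (91.47×0.143 − 5.25) / (91.47 + 5.25) = 0.080958

8.10%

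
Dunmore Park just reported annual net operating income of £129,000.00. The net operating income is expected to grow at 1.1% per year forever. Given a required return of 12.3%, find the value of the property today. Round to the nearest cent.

£1164455.36

D₁ = D₀ × (1 + g) = £129,000.00 × 1.011 = £130,419.0000
Growing perpetuity: P = D₁ / (r − g) = £130,419.0000 / (0.123 − 0.011) = £1,164,455.36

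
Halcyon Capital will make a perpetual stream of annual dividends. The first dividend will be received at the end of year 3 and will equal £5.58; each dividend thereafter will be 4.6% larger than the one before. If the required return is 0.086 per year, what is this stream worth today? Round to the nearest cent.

Value at end of year 2: C₁ / (r − g) = £5.58 / (0.086 − 0.046) = £139.5000
Discount to today: PV = £139.5000 / (1 + 0.086)^2 = £139.5000 / 1.179396 = £118.28

£118.28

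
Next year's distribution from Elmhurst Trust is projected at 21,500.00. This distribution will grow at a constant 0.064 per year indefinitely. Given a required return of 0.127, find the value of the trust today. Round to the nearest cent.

Growing perpetuity: P = D₁ / (r − g) = 21,500.0000 / (0.127 − 0.064) = 341,269.84

341269.84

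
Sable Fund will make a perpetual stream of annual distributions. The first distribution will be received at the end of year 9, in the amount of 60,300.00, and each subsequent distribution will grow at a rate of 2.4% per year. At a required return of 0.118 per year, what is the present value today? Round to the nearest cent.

Value at end of year 8: C₁ / (r − g) = 60,300.00 / (0.118 − 0.024) = 641,489.3617
Discount to today: PV = 641,489.3617 / (1 + 0.118)^8 = 641,489.3617 / 2.440813 = 262,817.95

262817.95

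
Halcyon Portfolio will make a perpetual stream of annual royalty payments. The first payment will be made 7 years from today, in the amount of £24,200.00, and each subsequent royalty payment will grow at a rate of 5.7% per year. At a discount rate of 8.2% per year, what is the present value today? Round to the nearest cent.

Value at end of year 6: C₁ / (r − g) = £24,200.00 / (0.082 − 0.057) = £968,000.0000
Discount to today: PV = £968,000.0000 / (1 + 0.082)^6 = £968,000.0000 / 1.604588 = £603,270.09

£603270.09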